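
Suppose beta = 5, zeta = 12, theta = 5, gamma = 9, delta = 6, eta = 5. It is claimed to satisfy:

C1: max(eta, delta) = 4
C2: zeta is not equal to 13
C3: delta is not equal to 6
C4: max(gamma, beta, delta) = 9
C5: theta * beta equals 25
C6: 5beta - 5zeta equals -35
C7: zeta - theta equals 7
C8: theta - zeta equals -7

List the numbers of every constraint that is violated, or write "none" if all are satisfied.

C1: max(5, 6) = 6, not 4  ✗
C2: zeta = 12, and 12 ≠ 13  ✓
C3: delta = 6, but 6 is required to differ  ✗
C4: max(9, 5, 6) = 9  ✓
C5: theta * beta = 5 * 5 = 25  ✓
C6: 5beta - 5zeta = 5(5) - 5(12) = -35  ✓
C7: zeta - theta = 12 - 5 = 7  ✓
C8: theta - zeta = 5 - 12 = -7  ✓

Constraints 1 and 3 do not hold.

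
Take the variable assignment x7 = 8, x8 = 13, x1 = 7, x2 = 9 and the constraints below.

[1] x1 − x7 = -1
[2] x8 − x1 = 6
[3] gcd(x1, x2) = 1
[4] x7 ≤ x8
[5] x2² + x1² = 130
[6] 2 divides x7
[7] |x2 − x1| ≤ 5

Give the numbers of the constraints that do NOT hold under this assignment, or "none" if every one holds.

No violations.

[1] x1 − x7 = 7 − 8 = -1 — holds.
[2] x8 − x1 = 13 − 7 = 6 — holds.
[3] gcd(7, 9) = 1 — holds.
[4] x7 = 8, x8 = 13; 8 ≤ 13 — holds.
[5] x2² + x1² = 9² + 7² = 81 + 49 = 130 — holds.
[6] 8 / 2 = 4, so 2 divides 8 — holds.
[7] |9 − 7| = 2; 2 ≤ 5 — holds.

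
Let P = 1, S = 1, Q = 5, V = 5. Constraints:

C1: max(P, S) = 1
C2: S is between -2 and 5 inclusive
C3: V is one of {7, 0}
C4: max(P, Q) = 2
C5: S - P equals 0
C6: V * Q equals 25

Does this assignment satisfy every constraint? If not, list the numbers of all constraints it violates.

C1: max(1, 1) = 1  true
C2: S = 1 lies in [-2, 5]  true
C3: V = 5 is not in {7, 0}  false
C4: max(1, 5) = 5, not 2  false
C5: S - P = 1 - 1 = 0  true
C6: V * Q = 5 * 5 = 25  true

The assignment fails constraints 3 and 4.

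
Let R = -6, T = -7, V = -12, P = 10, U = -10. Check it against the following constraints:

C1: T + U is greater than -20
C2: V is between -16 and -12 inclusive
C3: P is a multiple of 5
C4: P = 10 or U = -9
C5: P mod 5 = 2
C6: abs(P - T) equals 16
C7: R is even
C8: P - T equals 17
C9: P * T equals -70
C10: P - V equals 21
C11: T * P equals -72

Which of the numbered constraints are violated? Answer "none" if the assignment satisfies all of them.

The assignment fails constraints 5, 6, 10, and 11.

C1: T + U = -7 + (-10) = -17; -17 > -20 — OK.
C2: V = -12 lies in [-16, -12] — OK.
C3: 10 / 5 = 2, so 5 divides 10 — OK.
C4: P = 10 = 10 (first disjunct) — OK.
C5: 10 mod 5 = 0, not 2 — violated.
C6: abs(10 - (-7)) = 17, not 16 — violated.
C7: R = -6 is even — OK.
C8: P - T = 10 - (-7) = 17 — OK.
C9: P * T = 10 * (-7) = -70 — OK.
C10: P - V = 10 - (-12) = 22, not 21 — violated.
C11: T * P = -7 * 10 = -70, not -72 — violated.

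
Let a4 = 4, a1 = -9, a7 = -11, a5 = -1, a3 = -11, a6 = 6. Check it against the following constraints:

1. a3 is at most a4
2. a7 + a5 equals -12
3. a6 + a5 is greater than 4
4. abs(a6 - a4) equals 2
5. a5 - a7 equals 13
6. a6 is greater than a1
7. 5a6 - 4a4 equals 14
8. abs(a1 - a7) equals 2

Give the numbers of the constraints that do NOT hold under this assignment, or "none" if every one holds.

Violated: 5.

1. a3 = -11, a4 = 4; -11 ≤ 4  true
2. a7 + a5 = -11 + (-1) = -12  true
3. a6 + a5 = 6 + (-1) = 5; 5 > 4  true
4. abs(6 - 4) = 2  true
5. a5 - a7 = -1 - (-11) = 10, not 13  false
6. a6 = 6, a1 = -9; 6 > -9  true
7. 5a6 - 4a4 = 5(6) - 4(4) = 14  true
8. abs(-9 - (-11)) = 2  true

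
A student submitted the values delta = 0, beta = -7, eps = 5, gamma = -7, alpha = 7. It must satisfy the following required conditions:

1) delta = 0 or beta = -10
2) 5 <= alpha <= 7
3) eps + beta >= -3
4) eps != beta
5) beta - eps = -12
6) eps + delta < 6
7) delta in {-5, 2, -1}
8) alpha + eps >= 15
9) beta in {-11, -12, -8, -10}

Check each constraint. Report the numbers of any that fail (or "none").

1) delta = 0 = 0 (first disjunct)  ✔
2) alpha = 7 lies in [5, 7]  ✔
3) eps + beta = 5 + (-7) = -2; -2 ≥ -3  ✔
4) eps = 5, beta = -7; distinct  ✔
5) beta - eps = -7 - 5 = -12  ✔
6) eps + delta = 5 + 0 = 5; 5 < 6  ✔
7) delta = 0 is not in {-5, 2, -1}  ✘
8) alpha + eps = 7 + 5 = 12; 12 < 15, bound 15 not met  ✘
9) beta = -7 is not in {-11, -12, -8, -10}  ✘

Violated: 7, 8, and 9.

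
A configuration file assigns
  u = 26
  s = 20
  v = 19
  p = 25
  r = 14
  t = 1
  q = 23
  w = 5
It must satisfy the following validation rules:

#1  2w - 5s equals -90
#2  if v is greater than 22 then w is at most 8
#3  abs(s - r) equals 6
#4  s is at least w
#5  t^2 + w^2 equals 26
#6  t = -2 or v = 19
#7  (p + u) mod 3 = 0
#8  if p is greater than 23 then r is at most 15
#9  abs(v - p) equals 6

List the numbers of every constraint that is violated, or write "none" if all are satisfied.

#1 2w - 5s = 2(5) - 5(20) = -90  ✔
#2 v = 19, not > 22; antecedent false, conditional vacuously true  ✔
#3 abs(20 - 14) = 6  ✔
#4 s = 20, w = 5; 20 ≥ 5  ✔
#5 t^2 + w^2 = 1^2 + 5^2 = 1 + 25 = 26  ✔
#6 t = 1 ≠ -2, but v = 19 = 19 (second disjunct)  ✔
#7 p + u = 51; 51 mod 3 = 0  ✔
#8 p = 25 > 23, so we need r ≤ 15; r = 14 ≤ 15  ✔
#9 abs(19 - 25) = 6  ✔

The assignment satisfies every constraint.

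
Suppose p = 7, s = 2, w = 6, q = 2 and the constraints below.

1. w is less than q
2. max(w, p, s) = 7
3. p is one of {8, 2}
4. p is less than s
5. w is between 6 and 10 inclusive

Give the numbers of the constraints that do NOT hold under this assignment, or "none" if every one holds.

1. w = 6, q = 2; 6 ≥ 2 (want <)  no
2. max(6, 7, 2) = 7  yes
3. p = 7 is not in {8, 2}  no
4. p = 7, s = 2; 7 ≥ 2 (want <)  no
5. w = 6 lies in [6, 10]  yes

The assignment fails constraints 1, 3, 4.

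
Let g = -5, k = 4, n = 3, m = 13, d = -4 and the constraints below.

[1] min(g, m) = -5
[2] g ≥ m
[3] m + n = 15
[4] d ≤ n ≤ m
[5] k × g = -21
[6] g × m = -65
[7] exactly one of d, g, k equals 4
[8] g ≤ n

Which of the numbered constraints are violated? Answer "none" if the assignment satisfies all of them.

Violated: 2, 3, and 5.

[1] min(-5, 13) = -5 — satisfied.
[2] g = -5, m = 13; -5 < 13 (want ≥) — violated.
[3] m + n = 13 + 3 = 16, not 15 — violated.
[4] values -4 ≤ 3 ≤ 13 — satisfied.
[5] k × g = 4 × (-5) = -20, not -21 — violated.
[6] g × m = -5 × 13 = -65 — satisfied.
[7] d=-4, g=-5, k=4; 1 of them equals 4 — satisfied.
[8] g = -5, n = 3; -5 ≤ 3 — satisfied.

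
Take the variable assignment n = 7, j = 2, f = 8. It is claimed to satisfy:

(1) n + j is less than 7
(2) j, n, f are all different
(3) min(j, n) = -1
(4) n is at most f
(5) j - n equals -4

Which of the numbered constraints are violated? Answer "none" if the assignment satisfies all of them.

The assignment fails constraints 1, 3, and 5.

(1) n + j = 7 + 2 = 9; 9 ≥ 7, bound 7 not met — fails.
(2) values 2, 7, 8 are pairwise distinct — holds.
(3) min(2, 7) = 2, not -1 — fails.
(4) n = 7, f = 8; 7 ≤ 8 — holds.
(5) j - n = 2 - 7 = -5, not -4 — fails.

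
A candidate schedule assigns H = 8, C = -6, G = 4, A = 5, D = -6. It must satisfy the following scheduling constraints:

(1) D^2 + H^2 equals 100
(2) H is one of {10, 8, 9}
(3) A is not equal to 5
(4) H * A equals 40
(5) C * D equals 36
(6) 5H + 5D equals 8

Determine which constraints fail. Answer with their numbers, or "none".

(1) D^2 + H^2 = (-6)^2 + 8^2 = 36 + 64 = 100 — holds.
(2) H = 8 is in {10, 8, 9} — holds.
(3) A = 5, but 5 is required to differ — fails.
(4) H * A = 8 * 5 = 40 — holds.
(5) C * D = -6 * (-6) = 36 — holds.
(6) 5H + 5D = 5(8) + 5(-6) = 10, not 8 — fails.

Constraints 3, 6 do not hold.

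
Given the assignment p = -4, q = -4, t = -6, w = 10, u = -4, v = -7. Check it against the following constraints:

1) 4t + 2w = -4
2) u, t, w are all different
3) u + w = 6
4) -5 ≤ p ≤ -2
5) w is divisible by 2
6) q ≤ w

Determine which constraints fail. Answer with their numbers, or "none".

The assignment satisfies every constraint.

1) 4t + 2w = 4(-6) + 2(10) = -4  yes
2) values -4, -6, 10 are pairwise distinct  yes
3) u + w = -4 + 10 = 6  yes
4) p = -4 lies in [-5, -2]  yes
5) 10 / 2 = 5, so 2 divides 10  yes
6) q = -4, w = 10; -4 ≤ 10  yes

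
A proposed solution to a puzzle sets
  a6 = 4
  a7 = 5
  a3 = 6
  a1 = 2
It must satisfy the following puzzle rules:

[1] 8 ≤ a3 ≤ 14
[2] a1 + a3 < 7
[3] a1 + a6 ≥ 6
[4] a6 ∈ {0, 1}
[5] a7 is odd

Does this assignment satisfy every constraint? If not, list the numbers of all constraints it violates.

[1] a3 = 6 is outside [8, 14] — violated.
[2] a1 + a3 = 2 + 6 = 8; 8 ≥ 7, bound 7 not met — violated.
[3] a1 + a6 = 2 + 4 = 6; 6 ≥ 6 — OK.
[4] a6 = 4 is not in {0, 1} — violated.
[5] a7 = 5 is odd — OK.

Constraints 1, 2, 4 are violated.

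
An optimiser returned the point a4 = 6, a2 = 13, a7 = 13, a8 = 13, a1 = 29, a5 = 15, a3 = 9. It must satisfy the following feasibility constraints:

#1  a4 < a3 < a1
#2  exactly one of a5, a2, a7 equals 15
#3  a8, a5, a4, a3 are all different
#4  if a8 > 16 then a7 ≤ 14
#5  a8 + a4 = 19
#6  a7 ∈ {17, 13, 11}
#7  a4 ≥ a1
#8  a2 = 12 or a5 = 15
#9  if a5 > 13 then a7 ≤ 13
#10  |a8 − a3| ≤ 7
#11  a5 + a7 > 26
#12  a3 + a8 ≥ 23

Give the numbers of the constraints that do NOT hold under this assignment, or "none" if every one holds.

Constraints 7 and 12 are violated.

#1 values 6 < 9 < 29  yes
#2 a5=15, a2=13, a7=13; 1 of them equals 15  yes
#3 values 13, 15, 6, 9 are pairwise distinct  yes
#4 a8 = 13, not > 16; antecedent false, conditional vacuously true  yes
#5 a8 + a4 = 13 + 6 = 19  yes
#6 a7 = 13 is in {17, 13, 11}  yes
#7 a4 = 6, a1 = 29; 6 < 29 (want ≥)  no
#8 a2 = 13 ≠ 12, but a5 = 15 = 15 (second disjunct)  yes
#9 a5 = 15 > 13, so we need a7 ≤ 13; a7 = 13 ≤ 13  yes
#10 |13 − 9| = 4; 4 ≤ 7  yes
#11 a5 + a7 = 15 + 13 = 28; 28 > 26  yes
#12 a3 + a8 = 9 + 13 = 22; 22 < 23, bound 23 not met  no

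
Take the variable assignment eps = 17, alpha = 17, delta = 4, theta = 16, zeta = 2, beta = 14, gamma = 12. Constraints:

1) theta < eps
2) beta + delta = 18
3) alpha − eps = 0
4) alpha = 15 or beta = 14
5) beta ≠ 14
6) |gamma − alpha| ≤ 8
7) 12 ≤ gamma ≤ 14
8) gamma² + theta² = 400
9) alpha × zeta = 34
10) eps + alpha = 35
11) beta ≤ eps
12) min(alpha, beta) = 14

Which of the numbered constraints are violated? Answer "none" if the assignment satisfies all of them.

Constraints 5, 10 are violated.

1) theta = 16, eps = 17; 16 < 17 — holds.
2) beta + delta = 14 + 4 = 18 — holds.
3) alpha − eps = 17 − 17 = 0 — holds.
4) alpha = 17 ≠ 15, but beta = 14 = 14 (second disjunct) — holds.
5) beta = 14, but 14 is required to differ — does not hold.
6) |12 − 17| = 5; 5 ≤ 8 — holds.
7) gamma = 12 lies in [12, 14] — holds.
8) gamma² + theta² = 12² + 16² = 144 + 256 = 400 — holds.
9) alpha × zeta = 17 × 2 = 34 — holds.
10) eps + alpha = 17 + 17 = 34, not 35 — does not hold.
11) beta = 14, eps = 17; 14 ≤ 17 — holds.
12) min(17, 14) = 14 — holds.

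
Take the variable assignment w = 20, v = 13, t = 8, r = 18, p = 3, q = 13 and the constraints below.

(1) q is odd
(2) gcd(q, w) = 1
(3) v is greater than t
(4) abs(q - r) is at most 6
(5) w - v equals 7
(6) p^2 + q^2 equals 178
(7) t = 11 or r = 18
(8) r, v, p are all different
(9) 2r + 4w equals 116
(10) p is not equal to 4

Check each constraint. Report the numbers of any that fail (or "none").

(1) q = 13 is odd  OK
(2) gcd(13, 20) = 1  OK
(3) v = 13, t = 8; 13 > 8  OK
(4) abs(13 - 18) = 5; 5 ≤ 6  OK
(5) w - v = 20 - 13 = 7  OK
(6) p^2 + q^2 = 3^2 + 13^2 = 9 + 169 = 178  OK
(7) t = 8 ≠ 11, but r = 18 = 18 (second disjunct)  OK
(8) values 18, 13, 3 are pairwise distinct  OK
(9) 2r + 4w = 2(18) + 4(20) = 116  OK
(10) p = 3, and 3 ≠ 4  OK

The assignment satisfies every constraint.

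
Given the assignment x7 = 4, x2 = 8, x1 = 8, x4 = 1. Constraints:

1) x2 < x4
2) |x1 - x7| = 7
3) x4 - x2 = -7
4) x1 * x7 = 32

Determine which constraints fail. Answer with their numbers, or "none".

The assignment fails constraints 1, 2.

1) x2 = 8, x4 = 1; 8 ≥ 1 (want <) — violated.
2) |8 - 4| = 4, not 7 — violated.
3) x4 - x2 = 1 - 8 = -7 — satisfied.
4) x1 * x7 = 8 * 4 = 32 — satisfied.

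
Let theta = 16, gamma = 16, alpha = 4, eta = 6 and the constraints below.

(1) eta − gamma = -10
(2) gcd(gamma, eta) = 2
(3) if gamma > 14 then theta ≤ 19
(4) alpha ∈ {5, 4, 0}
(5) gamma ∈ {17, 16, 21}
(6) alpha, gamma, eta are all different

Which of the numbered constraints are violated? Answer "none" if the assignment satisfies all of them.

All constraints are satisfied.

(1) eta − gamma = 6 − 16 = -10 — satisfied.
(2) gcd(16, 6) = 2 — satisfied.
(3) gamma = 16 > 14, so we need theta ≤ 19; theta = 16 ≤ 19 — satisfied.
(4) alpha = 4 is in {5, 4, 0} — satisfied.
(5) gamma = 16 is in {17, 16, 21} — satisfied.
(6) values 4, 16, 6 are pairwise distinct — satisfied.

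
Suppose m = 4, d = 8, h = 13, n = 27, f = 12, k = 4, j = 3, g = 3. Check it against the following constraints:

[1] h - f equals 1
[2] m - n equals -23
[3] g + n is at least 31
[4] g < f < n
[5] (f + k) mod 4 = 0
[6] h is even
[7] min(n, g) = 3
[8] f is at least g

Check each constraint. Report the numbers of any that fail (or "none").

[1] h - f = 13 - 12 = 1 — satisfied.
[2] m - n = 4 - 27 = -23 — satisfied.
[3] g + n = 3 + 27 = 30; 30 < 31, bound 31 not met — violated.
[4] values 3 < 12 < 27 — satisfied.
[5] f + k = 16; 16 mod 4 = 0 — satisfied.
[6] h = 13 is odd — violated.
[7] min(27, 3) = 3 — satisfied.
[8] f = 12, g = 3; 12 ≥ 3 — satisfied.

Constraints 3, 6 are violated.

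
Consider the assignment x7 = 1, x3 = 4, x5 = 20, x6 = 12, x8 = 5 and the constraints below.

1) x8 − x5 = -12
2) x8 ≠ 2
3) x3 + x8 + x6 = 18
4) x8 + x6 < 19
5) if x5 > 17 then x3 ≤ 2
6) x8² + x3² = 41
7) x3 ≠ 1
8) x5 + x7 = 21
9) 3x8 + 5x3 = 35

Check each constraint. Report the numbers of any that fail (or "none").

1) x8 − x5 = 5 − 20 = -15, not -12 — violated.
2) x8 = 5, and 5 ≠ 2 — OK.
3) x3 + x8 + x6 = 4 + 5 + 12 = 21, not 18 — violated.
4) x8 + x6 = 5 + 12 = 17; 17 < 19 — OK.
5) x5 = 20 > 17, so we need x3 ≤ 2; but x3 = 4 > 2 — violated.
6) x8² + x3² = 5² + 4² = 25 + 16 = 41 — OK.
7) x3 = 4, and 4 ≠ 1 — OK.
8) x5 + x7 = 20 + 1 = 21 — OK.
9) 3x8 + 5x3 = 3(5) + 5(4) = 35 — OK.

No — constraints 1, 3, and 5 are not satisfied.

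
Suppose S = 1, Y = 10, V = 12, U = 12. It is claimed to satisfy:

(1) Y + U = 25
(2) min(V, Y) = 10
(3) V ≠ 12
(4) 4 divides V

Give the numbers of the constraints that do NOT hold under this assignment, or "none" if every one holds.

(1) Y + U = 10 + 12 = 22, not 25  no
(2) min(12, 10) = 10  yes
(3) V = 12, but 12 is required to differ  no
(4) 12 / 4 = 3, so 4 divides 12  yes

The assignment fails constraints 1, 3.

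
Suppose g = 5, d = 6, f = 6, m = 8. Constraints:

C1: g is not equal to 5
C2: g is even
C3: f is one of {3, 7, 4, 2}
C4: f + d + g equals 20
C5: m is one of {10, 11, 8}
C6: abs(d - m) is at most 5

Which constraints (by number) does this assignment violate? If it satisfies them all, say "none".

No — constraints 1, 2, 3, 4 are not satisfied.

C1: g = 5, but 5 is required to differ  ✘
C2: g = 5 is odd  ✘
C3: f = 6 is not in {3, 7, 4, 2}  ✘
C4: f + d + g = 6 + 6 + 5 = 17, not 20  ✘
C5: m = 8 is in {10, 11, 8}  ✔
C6: abs(6 - 8) = 2; 2 ≤ 5  ✔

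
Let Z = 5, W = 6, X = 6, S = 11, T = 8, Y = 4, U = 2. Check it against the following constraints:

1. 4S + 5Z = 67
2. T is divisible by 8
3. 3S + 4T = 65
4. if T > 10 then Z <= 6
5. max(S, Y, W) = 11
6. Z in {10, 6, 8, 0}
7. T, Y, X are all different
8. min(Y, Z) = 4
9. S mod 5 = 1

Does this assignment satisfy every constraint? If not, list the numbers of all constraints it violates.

1. 4S + 5Z = 4(11) + 5(5) = 69, not 67  ✗
2. 8 / 8 = 1, so 8 divides 8  ✓
3. 3S + 4T = 3(11) + 4(8) = 65  ✓
4. T = 8, not > 10; antecedent false, conditional vacuously true  ✓
5. max(11, 4, 6) = 11  ✓
6. Z = 5 is not in {10, 6, 8, 0}  ✗
7. values 8, 4, 6 are pairwise distinct  ✓
8. min(4, 5) = 4  ✓
9. 11 mod 5 = 1  ✓

Constraints 1 and 6 do not hold.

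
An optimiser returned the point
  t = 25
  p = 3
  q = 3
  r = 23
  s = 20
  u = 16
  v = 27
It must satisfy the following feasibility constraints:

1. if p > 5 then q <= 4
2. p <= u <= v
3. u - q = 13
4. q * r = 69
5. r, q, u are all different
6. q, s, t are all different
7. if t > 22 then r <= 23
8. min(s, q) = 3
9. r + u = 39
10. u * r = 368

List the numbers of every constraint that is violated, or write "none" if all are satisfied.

1. p = 3, not > 5; antecedent false, conditional vacuously true — holds.
2. values 3 <= 16 <= 27 — holds.
3. u - q = 16 - 3 = 13 — holds.
4. q * r = 3 * 23 = 69 — holds.
5. values 23, 3, 16 are pairwise distinct — holds.
6. values 3, 20, 25 are pairwise distinct — holds.
7. t = 25 > 22, so we need r ≤ 23; r = 23 ≤ 23 — holds.
8. min(20, 3) = 3 — holds.
9. r + u = 23 + 16 = 39 — holds.
10. u * r = 16 * 23 = 368 — holds.

None — every constraint holds.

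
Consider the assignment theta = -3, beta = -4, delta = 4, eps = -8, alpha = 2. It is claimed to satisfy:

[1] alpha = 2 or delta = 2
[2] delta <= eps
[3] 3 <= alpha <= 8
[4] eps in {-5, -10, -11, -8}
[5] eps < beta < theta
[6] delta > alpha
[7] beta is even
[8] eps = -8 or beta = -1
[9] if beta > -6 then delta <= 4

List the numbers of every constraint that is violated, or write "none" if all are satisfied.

[1] alpha = 2 = 2 (first disjunct) — OK.
[2] delta = 4, eps = -8; 4 > -8 (want ≤) — violated.
[3] alpha = 2 is outside [3, 8] — violated.
[4] eps = -8 is in {-5, -10, -11, -8} — OK.
[5] values -8 < -4 < -3 — OK.
[6] delta = 4, alpha = 2; 4 > 2 — OK.
[7] beta = -4 is even — OK.
[8] eps = -8 = -8 (first disjunct) — OK.
[9] beta = -4 > -6, so we need delta ≤ 4; delta = 4 ≤ 4 — OK.

Violated: 2, 3.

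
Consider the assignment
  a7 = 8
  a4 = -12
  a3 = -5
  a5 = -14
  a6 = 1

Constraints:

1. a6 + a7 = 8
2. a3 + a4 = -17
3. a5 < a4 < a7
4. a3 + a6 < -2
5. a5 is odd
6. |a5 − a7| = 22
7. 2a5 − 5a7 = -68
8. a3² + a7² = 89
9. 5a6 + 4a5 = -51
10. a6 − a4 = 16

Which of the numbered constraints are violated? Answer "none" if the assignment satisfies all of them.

1. a6 + a7 = 1 + 8 = 9, not 8 — violated.
2. a3 + a4 = -5 + (-12) = -17 — OK.
3. values -14 < -12 < 8 — OK.
4. a3 + a6 = -5 + 1 = -4; -4 < -2 — OK.
5. a5 = -14 is even — violated.
6. |-14 − 8| = 22 — OK.
7. 2a5 − 5a7 = 2(-14) − 5(8) = -68 — OK.
8. a3² + a7² = (-5)² + 8² = 25 + 64 = 89 — OK.
9. 5a6 + 4a5 = 5(1) + 4(-14) = -51 — OK.
10. a6 − a4 = 1 − (-12) = 13, not 16 — violated.

Constraints 1, 5, and 10 are violated.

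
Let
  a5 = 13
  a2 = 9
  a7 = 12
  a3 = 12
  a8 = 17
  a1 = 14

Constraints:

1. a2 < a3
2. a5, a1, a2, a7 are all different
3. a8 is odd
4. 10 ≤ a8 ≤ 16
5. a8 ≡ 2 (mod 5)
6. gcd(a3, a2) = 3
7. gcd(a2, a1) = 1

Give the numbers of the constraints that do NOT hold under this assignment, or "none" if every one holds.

1. a2 = 9, a3 = 12; 9 < 12  ✔
2. values 13, 14, 9, 12 are pairwise distinct  ✔
3. a8 = 17 is odd  ✔
4. a8 = 17 is outside [10, 16]  ✘
5. 17 mod 5 = 2  ✔
6. gcd(12, 9) = 3  ✔
7. gcd(9, 14) = 1  ✔

No — constraint 4 is not satisfied.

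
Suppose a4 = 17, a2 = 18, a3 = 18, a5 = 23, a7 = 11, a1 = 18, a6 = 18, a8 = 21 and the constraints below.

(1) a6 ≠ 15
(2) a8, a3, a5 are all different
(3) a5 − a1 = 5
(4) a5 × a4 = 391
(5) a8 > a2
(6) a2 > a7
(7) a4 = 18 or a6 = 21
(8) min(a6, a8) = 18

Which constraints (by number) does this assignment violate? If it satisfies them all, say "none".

(1) a6 = 18, and 18 ≠ 15 — holds.
(2) values 21, 18, 23 are pairwise distinct — holds.
(3) a5 − a1 = 23 − 18 = 5 — holds.
(4) a5 × a4 = 23 × 17 = 391 — holds.
(5) a8 = 21, a2 = 18; 21 > 18 — holds.
(6) a2 = 18, a7 = 11; 18 > 11 — holds.
(7) a4 = 17 ≠ 18 and a6 = 18 ≠ 21; both disjuncts false — fails.
(8) min(18, 21) = 18 — holds.

Violated: 7.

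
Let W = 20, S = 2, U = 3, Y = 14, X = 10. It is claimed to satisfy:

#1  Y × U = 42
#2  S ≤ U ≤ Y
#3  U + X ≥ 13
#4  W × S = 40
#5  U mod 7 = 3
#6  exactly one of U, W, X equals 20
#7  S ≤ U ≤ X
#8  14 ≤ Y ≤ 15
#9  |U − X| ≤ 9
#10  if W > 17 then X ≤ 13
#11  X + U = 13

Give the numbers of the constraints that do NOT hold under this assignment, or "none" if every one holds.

#1 Y × U = 14 × 3 = 42 — OK.
#2 values 2 ≤ 3 ≤ 14 — OK.
#3 U + X = 3 + 10 = 13; 13 ≥ 13 — OK.
#4 W × S = 20 × 2 = 40 — OK.
#5 3 mod 7 = 3 — OK.
#6 U=3, W=20, X=10; 1 of them equals 20 — OK.
#7 values 2 ≤ 3 ≤ 10 — OK.
#8 Y = 14 lies in [14, 15] — OK.
#9 |3 − 10| = 7; 7 ≤ 9 — OK.
#10 W = 20 > 17, so we need X ≤ 13; X = 10 ≤ 13 — OK.
#11 X + U = 10 + 3 = 13 — OK.

No violations.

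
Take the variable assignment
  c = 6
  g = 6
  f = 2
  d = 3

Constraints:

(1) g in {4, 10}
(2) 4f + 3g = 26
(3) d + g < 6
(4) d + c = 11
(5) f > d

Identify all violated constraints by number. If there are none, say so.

(1) g = 6 is not in {4, 10}  fails
(2) 4f + 3g = 4(2) + 3(6) = 26  holds
(3) d + g = 3 + 6 = 9; 9 ≥ 6, bound 6 not met  fails
(4) d + c = 3 + 6 = 9, not 11  fails
(5) f = 2, d = 3; 2 ≤ 3 (want >)  fails

Violated: 1, 3, 4, 5.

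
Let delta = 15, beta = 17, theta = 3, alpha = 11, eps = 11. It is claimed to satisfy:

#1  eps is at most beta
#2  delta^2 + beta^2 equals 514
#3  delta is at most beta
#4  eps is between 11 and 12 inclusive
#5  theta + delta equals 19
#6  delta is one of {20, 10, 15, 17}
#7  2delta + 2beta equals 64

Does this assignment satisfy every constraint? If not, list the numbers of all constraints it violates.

The assignment fails constraint 5.

#1 eps = 11, beta = 17; 11 ≤ 17  true
#2 delta^2 + beta^2 = 15^2 + 17^2 = 225 + 289 = 514  true
#3 delta = 15, beta = 17; 15 ≤ 17  true
#4 eps = 11 lies in [11, 12]  true
#5 theta + delta = 3 + 15 = 18, not 19  false
#6 delta = 15 is in {20, 10, 15, 17}  true
#7 2delta + 2beta = 2(15) + 2(17) = 64  true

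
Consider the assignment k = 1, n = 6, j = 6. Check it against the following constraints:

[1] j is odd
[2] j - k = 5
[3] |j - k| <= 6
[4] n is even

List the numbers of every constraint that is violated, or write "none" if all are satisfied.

Violated: 1.

[1] j = 6 is even  false
[2] j - k = 6 - 1 = 5  true
[3] |6 - 1| = 5; 5 ≤ 6  true
[4] n = 6 is even  true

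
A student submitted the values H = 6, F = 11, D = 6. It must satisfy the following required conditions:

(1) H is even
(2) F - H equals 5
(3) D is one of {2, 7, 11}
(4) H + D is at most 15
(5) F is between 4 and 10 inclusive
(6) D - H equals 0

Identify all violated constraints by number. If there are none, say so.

No — constraints 3, 5 are not satisfied.

(1) H = 6 is even — OK.
(2) F - H = 11 - 6 = 5 — OK.
(3) D = 6 is not in {2, 7, 11} — violated.
(4) H + D = 6 + 6 = 12; 12 ≤ 15 — OK.
(5) F = 11 is outside [4, 10] — violated.
(6) D - H = 6 - 6 = 0 — OK.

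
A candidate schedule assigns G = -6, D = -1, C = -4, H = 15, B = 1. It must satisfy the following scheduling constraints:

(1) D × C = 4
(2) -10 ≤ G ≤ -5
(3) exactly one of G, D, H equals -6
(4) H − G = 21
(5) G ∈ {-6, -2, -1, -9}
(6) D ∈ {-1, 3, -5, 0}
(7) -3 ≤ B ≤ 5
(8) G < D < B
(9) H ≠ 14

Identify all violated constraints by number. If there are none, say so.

(1) D × C = -1 × (-4) = 4  OK
(2) G = -6 lies in [-10, -5]  OK
(3) G=-6, D=-1, H=15; 1 of them equals -6  OK
(4) H − G = 15 − (-6) = 21  OK
(5) G = -6 is in {-6, -2, -1, -9}  OK
(6) D = -1 is in {-1, 3, -5, 0}  OK
(7) B = 1 lies in [-3, 5]  OK
(8) values -6 < -1 < 1  OK
(9) H = 15, and 15 ≠ 14  OK

None — every constraint holds.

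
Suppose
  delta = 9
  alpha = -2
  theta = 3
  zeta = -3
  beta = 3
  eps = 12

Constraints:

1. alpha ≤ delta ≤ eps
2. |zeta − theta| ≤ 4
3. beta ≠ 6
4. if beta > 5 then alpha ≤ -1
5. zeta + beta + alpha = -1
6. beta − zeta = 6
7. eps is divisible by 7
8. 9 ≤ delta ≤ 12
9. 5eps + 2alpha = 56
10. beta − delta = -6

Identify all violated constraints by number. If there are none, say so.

1. values -2 ≤ 9 ≤ 12  ✓
2. |-3 − 3| = 6; 6 > 4, exceeds bound 4  ✗
3. beta = 3, and 3 ≠ 6  ✓
4. beta = 3, not > 5; antecedent false, conditional vacuously true  ✓
5. zeta + beta + alpha = -3 + 3 + (-2) = -2, not -1  ✗
6. beta − zeta = 3 − (-3) = 6  ✓
7. 12 = 7×1 + 5, so 7 does not divide 12  ✗
8. delta = 9 lies in [9, 12]  ✓
9. 5eps + 2alpha = 5(12) + 2(-2) = 56  ✓
10. beta − delta = 3 − 9 = -6  ✓

Violated: 2, 5, 7.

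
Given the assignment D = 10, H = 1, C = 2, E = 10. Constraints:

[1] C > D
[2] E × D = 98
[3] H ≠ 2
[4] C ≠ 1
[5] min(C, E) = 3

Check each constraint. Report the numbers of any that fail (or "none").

Constraints 1, 2, and 5 do not hold.

[1] C = 2, D = 10; 2 ≤ 10 (want >) — violated.
[2] E × D = 10 × 10 = 100, not 98 — violated.
[3] H = 1, and 1 ≠ 2 — OK.
[4] C = 2, and 2 ≠ 1 — OK.
[5] min(2, 10) = 2, not 3 — violated.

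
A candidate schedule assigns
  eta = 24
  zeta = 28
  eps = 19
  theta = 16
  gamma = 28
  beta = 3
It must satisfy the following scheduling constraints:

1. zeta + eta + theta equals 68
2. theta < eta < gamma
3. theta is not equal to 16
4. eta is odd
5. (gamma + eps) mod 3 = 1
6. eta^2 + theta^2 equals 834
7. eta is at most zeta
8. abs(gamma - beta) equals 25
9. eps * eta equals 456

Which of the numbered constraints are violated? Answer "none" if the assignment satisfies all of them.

Constraints 3, 4, 5, 6 do not hold.

1. zeta + eta + theta = 28 + 24 + 16 = 68  OK
2. values 16 < 24 < 28  OK
3. theta = 16, but 16 is required to differ  FAIL
4. eta = 24 is even  FAIL
5. gamma + eps = 47; 47 mod 3 = 2, not 1  FAIL
6. eta^2 + theta^2 = 24^2 + 16^2 = 576 + 256 = 832, not 834  FAIL
7. eta = 24, zeta = 28; 24 ≤ 28  OK
8. abs(28 - 3) = 25  OK
9. eps * eta = 19 * 24 = 456  OK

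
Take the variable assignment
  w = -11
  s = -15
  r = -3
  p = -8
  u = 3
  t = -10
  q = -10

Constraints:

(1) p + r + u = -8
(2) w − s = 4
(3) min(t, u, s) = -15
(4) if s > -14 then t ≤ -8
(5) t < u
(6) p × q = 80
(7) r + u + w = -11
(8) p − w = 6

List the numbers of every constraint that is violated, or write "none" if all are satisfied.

Violated: 8.

(1) p + r + u = -8 + (-3) + 3 = -8  ✓
(2) w − s = -11 − (-15) = 4  ✓
(3) min(-10, 3, -15) = -15  ✓
(4) s = -15, not > -14; antecedent false, conditional vacuously true  ✓
(5) t = -10, u = 3; -10 < 3  ✓
(6) p × q = -8 × (-10) = 80  ✓
(7) r + u + w = -3 + 3 + (-11) = -11  ✓
(8) p − w = -8 − (-11) = 3, not 6  ✗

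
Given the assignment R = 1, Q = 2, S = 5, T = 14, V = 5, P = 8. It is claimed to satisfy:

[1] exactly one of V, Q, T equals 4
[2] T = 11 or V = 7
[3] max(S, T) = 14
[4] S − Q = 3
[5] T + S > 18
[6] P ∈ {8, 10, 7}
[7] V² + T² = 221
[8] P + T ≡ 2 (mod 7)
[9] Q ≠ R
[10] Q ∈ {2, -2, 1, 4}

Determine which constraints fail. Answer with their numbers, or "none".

The assignment fails constraints 1, 2, 8.

[1] V=5, Q=2, T=14; 0 of them equal 4, not exactly one — violated.
[2] T = 14 ≠ 11 and V = 5 ≠ 7; both disjuncts false — violated.
[3] max(5, 14) = 14 — satisfied.
[4] S − Q = 5 − 2 = 3 — satisfied.
[5] T + S = 14 + 5 = 19; 19 > 18 — satisfied.
[6] P = 8 is in {8, 10, 7} — satisfied.
[7] V² + T² = 5² + 14² = 25 + 196 = 221 — satisfied.
[8] P + T = 22; 22 mod 7 = 1, not 2 — violated.
[9] Q = 2, R = 1; distinct — satisfied.
[10] Q = 2 is in {2, -2, 1, 4} — satisfied.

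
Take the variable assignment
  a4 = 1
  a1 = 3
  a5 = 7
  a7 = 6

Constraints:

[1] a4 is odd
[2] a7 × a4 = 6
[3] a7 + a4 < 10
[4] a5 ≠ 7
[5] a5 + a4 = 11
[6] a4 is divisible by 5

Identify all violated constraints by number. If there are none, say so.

No — constraints 4, 5, 6 are not satisfied.

[1] a4 = 1 is odd  yes
[2] a7 × a4 = 6 × 1 = 6  yes
[3] a7 + a4 = 6 + 1 = 7; 7 < 10  yes
[4] a5 = 7, but 7 is required to differ  no
[5] a5 + a4 = 7 + 1 = 8, not 11  no
[6] 1 = 5×0 + 1, so 5 does not divide 1  no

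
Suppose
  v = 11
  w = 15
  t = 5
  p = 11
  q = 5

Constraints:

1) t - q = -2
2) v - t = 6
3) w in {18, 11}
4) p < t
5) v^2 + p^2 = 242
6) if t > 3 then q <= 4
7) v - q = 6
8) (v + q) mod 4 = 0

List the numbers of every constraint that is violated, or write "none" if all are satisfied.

1) t - q = 5 - 5 = 0, not -2  false
2) v - t = 11 - 5 = 6  true
3) w = 15 is not in {18, 11}  false
4) p = 11, t = 5; 11 ≥ 5 (want <)  false
5) v^2 + p^2 = 11^2 + 11^2 = 121 + 121 = 242  true
6) t = 5 > 3, so we need q ≤ 4; but q = 5 > 4  false
7) v - q = 11 - 5 = 6  true
8) v + q = 16; 16 mod 4 = 0  true

No — constraints 1, 3, 4, and 6 are not satisfied.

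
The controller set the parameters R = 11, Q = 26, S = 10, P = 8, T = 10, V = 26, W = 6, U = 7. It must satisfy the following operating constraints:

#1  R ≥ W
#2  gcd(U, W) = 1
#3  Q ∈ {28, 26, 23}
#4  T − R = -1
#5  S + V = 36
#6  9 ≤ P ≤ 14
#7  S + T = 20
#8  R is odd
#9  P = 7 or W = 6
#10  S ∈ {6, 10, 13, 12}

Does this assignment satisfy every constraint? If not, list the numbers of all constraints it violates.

Constraint 6 does not hold.

#1 R = 11, W = 6; 11 ≥ 6  true
#2 gcd(7, 6) = 1  true
#3 Q = 26 is in {28, 26, 23}  true
#4 T − R = 10 − 11 = -1  true
#5 S + V = 10 + 26 = 36  true
#6 P = 8 is outside [9, 14]  false
#7 S + T = 10 + 10 = 20  true
#8 R = 11 is odd  true
#9 P = 8 ≠ 7, but W = 6 = 6 (second disjunct)  true
#10 S = 10 is in {6, 10, 13, 12}  true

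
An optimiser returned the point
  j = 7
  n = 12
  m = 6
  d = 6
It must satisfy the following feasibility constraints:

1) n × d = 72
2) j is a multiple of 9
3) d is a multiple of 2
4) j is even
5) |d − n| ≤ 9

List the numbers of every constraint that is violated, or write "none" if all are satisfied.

Constraints 2, 4 do not hold.

1) n × d = 12 × 6 = 72 — holds.
2) 7 = 9×0 + 7, so 9 does not divide 7 — fails.
3) 6 / 2 = 3, so 2 divides 6 — holds.
4) j = 7 is odd — fails.
5) |6 − 12| = 6; 6 ≤ 9 — holds.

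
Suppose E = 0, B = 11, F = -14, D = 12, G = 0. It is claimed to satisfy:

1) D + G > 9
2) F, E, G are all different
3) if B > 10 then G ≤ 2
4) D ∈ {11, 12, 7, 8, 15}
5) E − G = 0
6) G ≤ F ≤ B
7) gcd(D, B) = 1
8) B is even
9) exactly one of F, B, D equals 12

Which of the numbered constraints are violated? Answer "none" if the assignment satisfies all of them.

Constraints 2, 6, 8 are violated.

1) D + G = 12 + 0 = 12; 12 > 9 — holds.
2) E = G = 0, not all different — fails.
3) B = 11 > 10, so we need G ≤ 2; G = 0 ≤ 2 — holds.
4) D = 12 is in {11, 12, 7, 8, 15} — holds.
5) E − G = 0 − 0 = 0 — holds.
6) values 0, -14, 11; G = 0 is not ≤ F = -14 — fails.
7) gcd(12, 11) = 1 — holds.
8) B = 11 is odd — fails.
9) F=-14, B=11, D=12; 1 of them equals 12 — holds.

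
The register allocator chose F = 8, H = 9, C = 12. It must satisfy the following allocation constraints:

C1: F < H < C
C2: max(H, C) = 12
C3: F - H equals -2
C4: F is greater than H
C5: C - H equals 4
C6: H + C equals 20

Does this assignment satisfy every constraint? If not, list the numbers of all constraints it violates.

The assignment fails constraints 3, 4, 5, and 6.

C1: values 8 < 9 < 12  yes
C2: max(9, 12) = 12  yes
C3: F - H = 8 - 9 = -1, not -2  no
C4: F = 8, H = 9; 8 ≤ 9 (want >)  no
C5: C - H = 12 - 9 = 3, not 4  no
C6: H + C = 9 + 12 = 21, not 20  no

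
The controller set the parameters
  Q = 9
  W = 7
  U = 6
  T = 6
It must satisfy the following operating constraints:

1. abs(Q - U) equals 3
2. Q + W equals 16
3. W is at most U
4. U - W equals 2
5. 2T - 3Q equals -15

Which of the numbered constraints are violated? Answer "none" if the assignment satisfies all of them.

1. abs(9 - 6) = 3 — satisfied.
2. Q + W = 9 + 7 = 16 — satisfied.
3. W = 7, U = 6; 7 > 6 (want ≤) — violated.
4. U - W = 6 - 7 = -1, not 2 — violated.
5. 2T - 3Q = 2(6) - 3(9) = -15 — satisfied.

Constraints 3 and 4 are violated.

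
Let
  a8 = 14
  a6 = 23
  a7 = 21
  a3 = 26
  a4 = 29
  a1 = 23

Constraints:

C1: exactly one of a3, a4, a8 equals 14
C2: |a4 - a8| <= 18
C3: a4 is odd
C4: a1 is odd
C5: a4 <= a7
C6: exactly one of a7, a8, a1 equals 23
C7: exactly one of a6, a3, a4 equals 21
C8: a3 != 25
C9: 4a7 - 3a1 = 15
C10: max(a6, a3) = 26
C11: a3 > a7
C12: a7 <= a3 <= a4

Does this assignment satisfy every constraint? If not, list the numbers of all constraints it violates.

Constraints 5 and 7 are violated.

C1: a3=26, a4=29, a8=14; 1 of them equals 14 — satisfied.
C2: |29 - 14| = 15; 15 ≤ 18 — satisfied.
C3: a4 = 29 is odd — satisfied.
C4: a1 = 23 is odd — satisfied.
C5: a4 = 29, a7 = 21; 29 > 21 (want ≤) — violated.
C6: a7=21, a8=14, a1=23; 1 of them equals 23 — satisfied.
C7: a6=23, a3=26, a4=29; 0 of them equal 21, not exactly one — violated.
C8: a3 = 26, and 26 ≠ 25 — satisfied.
C9: 4a7 - 3a1 = 4(21) - 3(23) = 15 — satisfied.
C10: max(23, 26) = 26 — satisfied.
C11: a3 = 26, a7 = 21; 26 > 21 — satisfied.
C12: values 21 <= 26 <= 29 — satisfied.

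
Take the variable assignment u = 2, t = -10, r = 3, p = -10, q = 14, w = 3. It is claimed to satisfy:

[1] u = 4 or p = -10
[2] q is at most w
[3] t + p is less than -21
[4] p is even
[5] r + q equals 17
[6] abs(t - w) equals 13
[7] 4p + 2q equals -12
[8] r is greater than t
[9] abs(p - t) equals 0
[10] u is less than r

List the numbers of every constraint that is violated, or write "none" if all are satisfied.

[1] u = 2 ≠ 4, but p = -10 = -10 (second disjunct)  OK
[2] q = 14, w = 3; 14 > 3 (want ≤)  FAIL
[3] t + p = -10 + (-10) = -20; -20 ≥ -21, bound -21 not met  FAIL
[4] p = -10 is even  OK
[5] r + q = 3 + 14 = 17  OK
[6] abs(-10 - 3) = 13  OK
[7] 4p + 2q = 4(-10) + 2(14) = -12  OK
[8] r = 3, t = -10; 3 > -10  OK
[9] abs(-10 - (-10)) = 0  OK
[10] u = 2, r = 3; 2 < 3  OK

Constraints 2, 3 do not hold.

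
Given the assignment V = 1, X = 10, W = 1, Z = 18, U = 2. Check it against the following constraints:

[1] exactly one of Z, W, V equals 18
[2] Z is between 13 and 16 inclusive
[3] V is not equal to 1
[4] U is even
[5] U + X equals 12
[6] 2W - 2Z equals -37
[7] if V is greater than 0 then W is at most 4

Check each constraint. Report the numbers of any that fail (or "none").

Violated: 2, 3, and 6.

[1] Z=18, W=1, V=1; 1 of them equals 18 — holds.
[2] Z = 18 is outside [13, 16] — fails.
[3] V = 1, but 1 is required to differ — fails.
[4] U = 2 is even — holds.
[5] U + X = 2 + 10 = 12 — holds.
[6] 2W - 2Z = 2(1) - 2(18) = -34, not -37 — fails.
[7] V = 1 > 0, so we need W ≤ 4; W = 1 ≤ 4 — holds.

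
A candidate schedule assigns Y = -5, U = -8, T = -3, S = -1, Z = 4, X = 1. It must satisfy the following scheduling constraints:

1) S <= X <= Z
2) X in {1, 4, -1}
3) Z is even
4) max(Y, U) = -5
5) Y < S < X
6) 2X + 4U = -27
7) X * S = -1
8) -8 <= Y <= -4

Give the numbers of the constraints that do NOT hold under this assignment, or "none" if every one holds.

1) values -1 <= 1 <= 4  true
2) X = 1 is in {1, 4, -1}  true
3) Z = 4 is even  true
4) max(-5, -8) = -5  true
5) values -5 < -1 < 1  true
6) 2X + 4U = 2(1) + 4(-8) = -30, not -27  false
7) X * S = 1 * (-1) = -1  true
8) Y = -5 lies in [-8, -4]  true

Constraint 6 does not hold.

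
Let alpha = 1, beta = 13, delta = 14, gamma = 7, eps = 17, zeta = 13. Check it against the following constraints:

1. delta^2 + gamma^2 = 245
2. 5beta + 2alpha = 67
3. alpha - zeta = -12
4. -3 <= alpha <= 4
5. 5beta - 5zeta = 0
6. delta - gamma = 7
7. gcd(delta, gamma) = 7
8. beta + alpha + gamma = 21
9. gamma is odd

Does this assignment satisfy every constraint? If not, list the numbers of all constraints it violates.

1. delta^2 + gamma^2 = 14^2 + 7^2 = 196 + 49 = 245  OK
2. 5beta + 2alpha = 5(13) + 2(1) = 67  OK
3. alpha - zeta = 1 - 13 = -12  OK
4. alpha = 1 lies in [-3, 4]  OK
5. 5beta - 5zeta = 5(13) - 5(13) = 0  OK
6. delta - gamma = 14 - 7 = 7  OK
7. gcd(14, 7) = 7  OK
8. beta + alpha + gamma = 13 + 1 + 7 = 21  OK
9. gamma = 7 is odd  OK

All constraints are satisfied.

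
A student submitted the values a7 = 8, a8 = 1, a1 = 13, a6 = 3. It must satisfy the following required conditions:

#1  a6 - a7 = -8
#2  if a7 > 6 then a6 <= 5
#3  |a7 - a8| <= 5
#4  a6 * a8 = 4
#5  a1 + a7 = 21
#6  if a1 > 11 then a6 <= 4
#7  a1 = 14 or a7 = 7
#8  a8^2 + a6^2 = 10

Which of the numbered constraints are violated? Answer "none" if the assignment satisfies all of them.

Violated: 1, 3, 4, 7.

#1 a6 - a7 = 3 - 8 = -5, not -8 — does not hold.
#2 a7 = 8 > 6, so we need a6 ≤ 5; a6 = 3 ≤ 5 — holds.
#3 |8 - 1| = 7; 7 > 5, exceeds bound 5 — does not hold.
#4 a6 * a8 = 3 * 1 = 3, not 4 — does not hold.
#5 a1 + a7 = 13 + 8 = 21 — holds.
#6 a1 = 13 > 11, so we need a6 ≤ 4; a6 = 3 ≤ 4 — holds.
#7 a1 = 13 ≠ 14 and a7 = 8 ≠ 7; both disjuncts false — does not hold.
#8 a8^2 + a6^2 = 1^2 + 3^2 = 1 + 9 = 10 — holds.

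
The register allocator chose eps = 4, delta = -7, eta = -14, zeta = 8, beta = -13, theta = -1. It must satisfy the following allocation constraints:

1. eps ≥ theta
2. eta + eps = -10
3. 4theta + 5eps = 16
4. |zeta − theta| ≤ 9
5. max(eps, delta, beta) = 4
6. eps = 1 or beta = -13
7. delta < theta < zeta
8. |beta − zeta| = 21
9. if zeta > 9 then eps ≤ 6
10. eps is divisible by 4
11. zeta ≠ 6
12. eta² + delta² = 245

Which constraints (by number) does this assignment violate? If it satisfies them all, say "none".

Yes — all constraints hold.

1. eps = 4, theta = -1; 4 ≥ -1 — holds.
2. eta + eps = -14 + 4 = -10 — holds.
3. 4theta + 5eps = 4(-1) + 5(4) = 16 — holds.
4. |8 − (-1)| = 9; 9 ≤ 9 — holds.
5. max(4, -7, -13) = 4 — holds.
6. eps = 4 ≠ 1, but beta = -13 = -13 (second disjunct) — holds.
7. values -7 < -1 < 8 — holds.
8. |-13 − 8| = 21 — holds.
9. zeta = 8, not > 9; antecedent false, conditional vacuously true — holds.
10. 4 / 4 = 1, so 4 divides 4 — holds.
11. zeta = 8, and 8 ≠ 6 — holds.
12. eta² + delta² = (-14)² + (-7)² = 196 + 49 = 245 — holds.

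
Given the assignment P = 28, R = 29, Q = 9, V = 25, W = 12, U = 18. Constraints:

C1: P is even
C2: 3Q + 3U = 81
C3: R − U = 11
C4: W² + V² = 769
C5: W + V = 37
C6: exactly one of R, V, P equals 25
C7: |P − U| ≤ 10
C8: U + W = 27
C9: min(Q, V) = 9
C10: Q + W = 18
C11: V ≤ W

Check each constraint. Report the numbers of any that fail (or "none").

C1: P = 28 is even  ✔
C2: 3Q + 3U = 3(9) + 3(18) = 81  ✔
C3: R − U = 29 − 18 = 11  ✔
C4: W² + V² = 12² + 25² = 144 + 625 = 769  ✔
C5: W + V = 12 + 25 = 37  ✔
C6: R=29, V=25, P=28; 1 of them equals 25  ✔
C7: |28 − 18| = 10; 10 ≤ 10  ✔
C8: U + W = 18 + 12 = 30, not 27  ✘
C9: min(9, 25) = 9  ✔
C10: Q + W = 9 + 12 = 21, not 18  ✘
C11: V = 25, W = 12; 25 > 12 (want ≤)  ✘

Constraints 8, 10, and 11 do not hold.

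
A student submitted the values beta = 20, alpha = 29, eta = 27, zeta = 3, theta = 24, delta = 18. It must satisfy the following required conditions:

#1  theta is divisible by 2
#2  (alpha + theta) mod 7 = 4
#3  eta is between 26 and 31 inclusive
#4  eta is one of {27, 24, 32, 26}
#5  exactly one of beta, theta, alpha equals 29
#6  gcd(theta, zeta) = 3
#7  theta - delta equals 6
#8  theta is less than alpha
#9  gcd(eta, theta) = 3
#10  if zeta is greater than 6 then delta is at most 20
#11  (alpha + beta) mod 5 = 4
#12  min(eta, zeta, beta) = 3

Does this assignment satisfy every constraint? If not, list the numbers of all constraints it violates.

The assignment satisfies every constraint.

#1 24 / 2 = 12, so 2 divides 24 — holds.
#2 alpha + theta = 53; 53 mod 7 = 4 — holds.
#3 eta = 27 lies in [26, 31] — holds.
#4 eta = 27 is in {27, 24, 32, 26} — holds.
#5 beta=20, theta=24, alpha=29; 1 of them equals 29 — holds.
#6 gcd(24, 3) = 3 — holds.
#7 theta - delta = 24 - 18 = 6 — holds.
#8 theta = 24, alpha = 29; 24 < 29 — holds.
#9 gcd(27, 24) = 3 — holds.
#10 zeta = 3, not > 6; antecedent false, conditional vacuously true — holds.
#11 alpha + beta = 49; 49 mod 5 = 4 — holds.
#12 min(27, 3, 20) = 3 — holds.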